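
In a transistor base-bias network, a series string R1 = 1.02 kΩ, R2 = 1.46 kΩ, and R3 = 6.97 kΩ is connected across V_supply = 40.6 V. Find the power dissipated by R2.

The common current is I = 40.6/9.450 = 4.296 mA.
V(R2) = I·R = 6.273 V; P = V·I = 6.273 × 4.296 = 26.95 mW.

P ≈ 26.9 mW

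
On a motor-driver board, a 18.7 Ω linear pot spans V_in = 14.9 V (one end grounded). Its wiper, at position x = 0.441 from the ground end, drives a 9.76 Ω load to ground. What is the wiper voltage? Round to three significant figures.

The pot divides into 10.45 Ω above the wiper and 8.247 Ω below.
R_L loads the lower segment: effective lower R = 4.470 Ω.
Loaded-divider output: V_out = 14.9 × 0.2995 = 4.463 V.
(Unloaded: V_out = x·V_in = 6.57 V.)

V_out ≈ 4.46 V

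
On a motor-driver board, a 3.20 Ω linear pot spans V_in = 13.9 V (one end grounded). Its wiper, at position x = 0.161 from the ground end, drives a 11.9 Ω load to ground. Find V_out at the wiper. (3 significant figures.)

V_out ≈ 2.16 V

Lower segment x·R_p = 0.5152 Ω; upper segment (1−x)·R_p = 2.685 Ω.
Lower segment in parallel with the load: 0.5152 ‖ 11.9 = 0.4938 Ω.
Loaded-divider output: V_out = 13.9 × 0.1554 = 2.159 V.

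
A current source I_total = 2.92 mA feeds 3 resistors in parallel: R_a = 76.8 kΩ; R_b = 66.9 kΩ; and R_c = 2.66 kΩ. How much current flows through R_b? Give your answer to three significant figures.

I ≈ 0.108 mA

ΣG = 1/76.8 + 1/66.9 + 1/2.66 = 0.4039.
By the current-divider rule, I = I_total · G_k/ΣG = 2.92 × 0.03701 = 0.1081 mA.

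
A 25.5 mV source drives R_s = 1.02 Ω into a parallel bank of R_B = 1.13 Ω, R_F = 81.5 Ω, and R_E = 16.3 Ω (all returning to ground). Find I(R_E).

Parallel bank: R_p = 1/(1/1.13 + 1/81.5 + 1/16.3) = 1.043 Ω.
Node voltage V_A = V_DC · R_p/(R_s + R_p) = 25.5 × 0.5056 = 12.89 mV.
Branch current I = V_A/R_E = 12.89/16.3 = 0.7910 mA.

I ≈ 0.791 mA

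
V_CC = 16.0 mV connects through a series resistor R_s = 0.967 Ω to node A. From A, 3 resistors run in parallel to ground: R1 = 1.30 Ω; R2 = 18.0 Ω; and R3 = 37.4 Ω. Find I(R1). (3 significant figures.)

Parallel bank: R_p = 1/(1/1.30 + 1/18.0 + 1/37.4) = 1.174 Ω.
V_A = 16.0 × 1.174/2.141 = 8.775 mV.
I(R1) = V_A / R1 = 8.775/1.30 = 6.750 mA.

I ≈ 6.75 mA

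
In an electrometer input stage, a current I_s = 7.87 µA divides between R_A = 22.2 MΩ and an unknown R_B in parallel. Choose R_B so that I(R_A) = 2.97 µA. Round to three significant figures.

R_B ≈ 13.5 MΩ

Two-branch current divider: I_A = I_s · R_B/(R_A + R_B).
2.97/7.87 = R_B/(R_A + R_B) → R_B = R_A · (0.3774)/(1 − 0.3774) = 22.2 × 0.6061 = 13.46 MΩ.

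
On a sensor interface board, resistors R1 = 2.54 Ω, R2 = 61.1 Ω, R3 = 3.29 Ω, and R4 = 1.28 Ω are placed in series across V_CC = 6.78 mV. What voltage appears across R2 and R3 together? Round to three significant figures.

V ≈ 6.40 mV

ΣR = 2.54 + 61.1 + 3.29 + 1.28 = 68.21 Ω.
R_{R2..R3} = 61.1 + 3.29 = 64.39 Ω.
By the voltage-divider rule, V = 6.78 × 64.39/68.21 = 6.400 mV.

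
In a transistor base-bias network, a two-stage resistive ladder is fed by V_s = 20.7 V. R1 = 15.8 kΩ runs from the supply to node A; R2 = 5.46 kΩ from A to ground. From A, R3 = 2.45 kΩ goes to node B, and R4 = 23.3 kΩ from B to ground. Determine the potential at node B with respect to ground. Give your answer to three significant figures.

V_B ≈ 4.16 V

The second stage (R3 + R4 = 25.75 kΩ) loads node A in parallel with R2.
R2 ‖ (R3+R4) = 4.505 kΩ.
So V_A = 20.7 × 0.2219 = 4.592 V.
Then the unloaded second divider: V_B = V_A × R4/(R3+R4) = 4.592 × 0.9049 = 4.156 V.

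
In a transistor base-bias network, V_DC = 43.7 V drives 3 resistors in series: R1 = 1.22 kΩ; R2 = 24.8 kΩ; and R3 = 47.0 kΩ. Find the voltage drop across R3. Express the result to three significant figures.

Total series resistance ΣR = 1.22 + 24.8 + 47.0 = 73.02 kΩ.
V = V_DC · R/ΣR = 43.7 × 0.6437 = 28.13 V.

V ≈ 28.1 V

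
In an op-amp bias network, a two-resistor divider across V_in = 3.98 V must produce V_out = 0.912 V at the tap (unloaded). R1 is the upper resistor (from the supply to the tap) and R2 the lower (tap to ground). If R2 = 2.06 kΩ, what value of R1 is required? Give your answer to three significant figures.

R1 ≈ 6.93 kΩ

Required fraction k = V_out/V_in = 0.2291.
Rearranging, R1 = R2·(1−k)/k = 2.06 × 3.364 = 6.930 kΩ.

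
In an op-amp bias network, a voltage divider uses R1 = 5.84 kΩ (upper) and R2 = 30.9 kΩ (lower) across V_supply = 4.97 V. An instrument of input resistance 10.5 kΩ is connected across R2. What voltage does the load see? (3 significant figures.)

V_out ≈ 2.85 V

R2 ‖ R_L = (30.9 × 10.5)/(30.9 + 10.5) = 7.837 kΩ.
Now apply the divider: V_out = 4.97 × 0.5730 = 2.848 V.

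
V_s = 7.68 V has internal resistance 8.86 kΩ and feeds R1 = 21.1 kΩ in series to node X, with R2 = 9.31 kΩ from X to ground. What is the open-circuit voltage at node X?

V_th ≈ 1.82 V

R1' = 8.86 + 21.1 = 29.96 kΩ (source resistance + R1).
With X open, the divider is unloaded: V_th = 7.68 × 9.31/39.27 = 1.821 V.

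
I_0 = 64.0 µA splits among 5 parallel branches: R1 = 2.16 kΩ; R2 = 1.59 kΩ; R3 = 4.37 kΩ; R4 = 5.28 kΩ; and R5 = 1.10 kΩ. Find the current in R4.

Conductances: ΣG = 1/2.16 + 1/1.59 + 1/4.37 + 1/5.28 + 1/1.10 = 2.419 (1/kΩ).
R4 takes the fraction G_k/ΣG = 0.1894/2.419 = 0.07829, so I = 64.0 × 0.07829 = 5.010 µA.

I ≈ 5.01 µA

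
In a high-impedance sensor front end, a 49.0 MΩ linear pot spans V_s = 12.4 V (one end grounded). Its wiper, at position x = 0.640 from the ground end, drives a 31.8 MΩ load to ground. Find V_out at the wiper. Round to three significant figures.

The pot divides into 17.64 MΩ above the wiper and 31.36 MΩ below.
(x·R_p) ‖ R_L = 15.79 MΩ.
V_out = 12.4 × 15.79/(17.64 + 15.79) = 5.857 V.
(Unloaded: V_out = x·V_s = 7.94 V.)

V_out ≈ 5.86 V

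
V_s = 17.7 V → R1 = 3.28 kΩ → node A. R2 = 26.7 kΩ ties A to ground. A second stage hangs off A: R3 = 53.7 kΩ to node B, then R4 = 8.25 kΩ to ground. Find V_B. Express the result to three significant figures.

Node A sees R2 in parallel with the series input of stage 2, R3 + R4 = 61.95 kΩ.
R2 ‖ (R3+R4) = 18.66 kΩ.
First divider: V_A = V_s · 18.66/(3.28 + 18.66) = 15.05 V.
Stage 2 is unloaded, so V_B = V_A · R4/(R3+R4) = 15.05 × 8.25/61.95 = 2.005 V.

V_B ≈ 2.00 V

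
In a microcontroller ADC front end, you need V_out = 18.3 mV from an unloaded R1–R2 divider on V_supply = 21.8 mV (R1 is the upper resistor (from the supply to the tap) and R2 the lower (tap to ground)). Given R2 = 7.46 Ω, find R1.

The divider ratio is R2/(R1+R2) = 18.3/21.8 = 0.8394.
R1 = R2·(1/k − 1) = 7.46 × 0.1913 = 1.427 Ω.

R1 ≈ 1.43 Ω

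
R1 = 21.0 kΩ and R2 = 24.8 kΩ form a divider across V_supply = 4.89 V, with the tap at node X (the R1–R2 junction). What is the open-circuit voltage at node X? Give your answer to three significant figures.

V_th ≈ 2.65 V

Open-circuit (no load on X): V_th = V_supply · R2/(R1 + R2) = 4.89 × 24.8/(21.00 + 24.8) = 2.648 V.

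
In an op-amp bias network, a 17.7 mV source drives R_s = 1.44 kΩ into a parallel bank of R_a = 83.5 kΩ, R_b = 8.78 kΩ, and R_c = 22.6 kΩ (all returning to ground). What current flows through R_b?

Parallel bank: R_p = 1/(1/83.5 + 1/8.78 + 1/22.6) = 5.878 kΩ.
V_A by voltage divider: V_A = 17.7 × 5.878/(1.44 + 5.878) = 14.22 mV.
I(R_b) = V_A / R_b = 14.22/8.78 = 1.619 µA.
(Equivalently: I_total = 2.419 µA, then current-divider fraction G_k/ΣG = 0.6695.)

I ≈ 1.62 µA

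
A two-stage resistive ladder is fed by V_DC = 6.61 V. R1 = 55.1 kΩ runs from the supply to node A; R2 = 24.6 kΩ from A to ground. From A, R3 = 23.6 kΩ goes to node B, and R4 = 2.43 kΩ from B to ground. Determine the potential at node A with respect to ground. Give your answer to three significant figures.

V_A ≈ 1.23 V

The second stage (R3 + R4 = 26.03 kΩ) loads node A in parallel with R2.
R2 ‖ (R3+R4) = 12.65 kΩ.
First divider: V_A = V_DC · 12.65/(55.1 + 12.65) = 1.234 V.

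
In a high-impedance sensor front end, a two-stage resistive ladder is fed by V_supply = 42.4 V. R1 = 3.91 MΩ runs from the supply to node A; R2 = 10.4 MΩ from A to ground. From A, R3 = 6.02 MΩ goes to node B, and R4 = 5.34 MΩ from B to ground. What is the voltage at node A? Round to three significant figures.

Node A sees R2 in parallel with the series input of stage 2, R3 + R4 = 11.36 MΩ.
R2 ‖ (R3+R4) = 5.429 MΩ.
First divider: V_A = V_supply · 5.429/(3.91 + 5.429) = 24.65 V.

V_A ≈ 24.6 V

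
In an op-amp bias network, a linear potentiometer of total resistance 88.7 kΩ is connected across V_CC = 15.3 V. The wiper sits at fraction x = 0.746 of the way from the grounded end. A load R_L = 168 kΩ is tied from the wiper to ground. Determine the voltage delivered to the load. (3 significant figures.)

V_out ≈ 10.4 V

Lower segment x·R_p = 66.17 kΩ; upper segment (1−x)·R_p = 22.53 kΩ.
Lower segment in parallel with the load: 66.17 ‖ 168 = 47.47 kΩ.
V_out = 15.3 × 47.47/(22.53 + 47.47) = 10.38 V.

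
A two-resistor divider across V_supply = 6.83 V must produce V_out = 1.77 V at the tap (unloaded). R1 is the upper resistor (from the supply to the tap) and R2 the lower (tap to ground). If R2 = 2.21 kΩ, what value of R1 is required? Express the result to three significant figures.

Required fraction k = V_out/V_supply = 0.2592.
R1 = R2·(1/k − 1) = 2.21 × 2.859 = 6.318 kΩ.

R1 ≈ 6.32 kΩ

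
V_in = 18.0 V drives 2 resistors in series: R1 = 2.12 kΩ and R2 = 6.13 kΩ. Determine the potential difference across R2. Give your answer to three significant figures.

V ≈ 13.4 V

ΣR = 2.12 + 6.13 = 8.250 kΩ.
By the voltage-divider rule, V = 18.0 × 6.130/8.250 = 13.37 V.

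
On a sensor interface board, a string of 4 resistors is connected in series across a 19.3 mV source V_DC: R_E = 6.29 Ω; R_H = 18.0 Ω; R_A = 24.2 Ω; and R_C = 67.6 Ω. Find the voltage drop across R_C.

Series total: ΣR = 6.29 + 18.0 + 24.2 + 67.6 = 116.1 Ω.
Voltage divider: V = V_DC · (67.60 / 116.1) = 19.3 × 0.5823 = 11.24 mV.

V ≈ 11.2 mV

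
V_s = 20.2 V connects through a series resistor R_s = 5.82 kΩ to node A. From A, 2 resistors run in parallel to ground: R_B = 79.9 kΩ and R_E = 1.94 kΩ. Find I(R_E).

I ≈ 2.56 mA

Parallel bank: R_p = 1/(1/79.9 + 1/1.94) = 1.894 kΩ.
V_A = 20.2 × 1.894/7.714 = 4.960 V.
I(R_E) = V_A / R_E = 4.960/1.94 = 2.557 mA.
(Equivalently: I_total = 2.619 mA, then current-divider fraction G_k/ΣG = 0.9763.)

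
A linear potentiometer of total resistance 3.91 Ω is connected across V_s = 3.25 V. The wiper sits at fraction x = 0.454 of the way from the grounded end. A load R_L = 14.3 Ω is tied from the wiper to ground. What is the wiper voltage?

Lower segment x·R_p = 1.775 Ω; upper segment (1−x)·R_p = 2.135 Ω.
Lower segment in parallel with the load: 1.775 ‖ 14.3 = 1.579 Ω.
V_out = 3.25 × 1.579/(2.135 + 1.579) = 1.382 V.
(Unloaded: V_out = x·V_s = 1.48 V.)

V_out ≈ 1.38 V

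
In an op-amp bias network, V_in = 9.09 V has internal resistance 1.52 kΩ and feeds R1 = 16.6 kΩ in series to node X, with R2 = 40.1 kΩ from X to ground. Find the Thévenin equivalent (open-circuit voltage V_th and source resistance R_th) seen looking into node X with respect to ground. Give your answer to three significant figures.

R1' = 1.52 + 16.6 = 18.12 kΩ (source resistance + R1).
With X open, the divider is unloaded: V_th = 9.09 × 40.1/58.22 = 6.261 V.
Looking into X with the source shorted: R_th = R1'·R2/(R1'+R2) = 18.12 × 40.1/58.22 = 12.48 kΩ.

V_th ≈ 6.26 V, R_th ≈ 12.5 kΩ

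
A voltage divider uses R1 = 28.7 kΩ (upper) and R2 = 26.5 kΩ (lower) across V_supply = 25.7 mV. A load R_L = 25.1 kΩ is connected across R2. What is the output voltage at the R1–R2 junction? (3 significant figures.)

V_out ≈ 7.97 mV

R2 ‖ R_L = (26.5 × 25.1)/(26.5 + 25.1) = 12.89 kΩ.
Voltage divider with the loaded lower leg: V_out = 25.7 × 12.89/(28.7 + 12.89) = 25.7 × 0.3099 = 7.965 mV.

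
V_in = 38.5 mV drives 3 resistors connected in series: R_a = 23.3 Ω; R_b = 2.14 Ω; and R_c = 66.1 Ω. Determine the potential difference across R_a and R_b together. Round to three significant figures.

ΣR = 23.3 + 2.14 + 66.1 = 91.54 Ω.
R_{R_a..R_b} = 23.3 + 2.14 = 25.44 Ω.
By the voltage-divider rule, V = 38.5 × 25.44/91.54 = 10.70 mV.

V ≈ 10.7 mV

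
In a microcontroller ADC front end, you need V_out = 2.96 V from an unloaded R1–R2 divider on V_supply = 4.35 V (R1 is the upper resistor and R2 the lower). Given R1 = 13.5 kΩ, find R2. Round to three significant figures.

Required fraction k = V_out/V_supply = 0.6805.
R2 = R1 · 0.6805/(1 − 0.6805) = 28.75 kΩ.

R2 ≈ 28.7 kΩ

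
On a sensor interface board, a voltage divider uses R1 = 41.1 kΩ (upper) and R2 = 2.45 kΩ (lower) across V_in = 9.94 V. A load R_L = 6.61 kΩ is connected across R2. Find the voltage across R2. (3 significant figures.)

V_out ≈ 0.414 V

The load sits in parallel with R2, giving an effective lower resistance R2' = R2·R_L/(R2+R_L) = 1.787 kΩ.
Now apply the divider: V_out = 9.94 × 0.04168 = 0.4143 V.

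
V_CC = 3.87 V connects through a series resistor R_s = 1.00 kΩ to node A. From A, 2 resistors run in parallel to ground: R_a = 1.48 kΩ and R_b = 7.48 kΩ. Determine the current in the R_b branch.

Combine the parallel branches: R_p = (1/1.48 + 1/7.48)⁻¹ = 1.236 kΩ.
V_A by voltage divider: V_A = 3.87 × 1.236/(1.00 + 1.236) = 2.139 V.
Branch current I = V_A/R_b = 2.139/7.48 = 0.2859 mA.

I ≈ 0.286 mA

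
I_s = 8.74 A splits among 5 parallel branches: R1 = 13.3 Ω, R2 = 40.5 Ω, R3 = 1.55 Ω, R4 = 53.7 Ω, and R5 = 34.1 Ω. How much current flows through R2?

I ≈ 0.272 A

Total conductance ΣG = 1/13.3 + 1/40.5 + 1/1.55 + 1/53.7 + 1/34.1 = 0.7930 (units of 1/Ω).
R2 takes the fraction G_k/ΣG = 0.02469/0.7930 = 0.03114, so I = 8.74 × 0.03114 = 0.2721 A.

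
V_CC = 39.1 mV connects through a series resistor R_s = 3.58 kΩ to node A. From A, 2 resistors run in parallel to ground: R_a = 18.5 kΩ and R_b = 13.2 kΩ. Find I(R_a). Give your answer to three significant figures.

I ≈ 1.44 µA

Parallel bank: R_p = 1/(1/18.5 + 1/13.2) = 7.703 kΩ.
Node voltage V_A = V_CC · R_p/(R_s + R_p) = 39.1 × 0.6827 = 26.69 mV.
I(R_a) = V_A / R_a = 26.69/18.5 = 1.443 µA.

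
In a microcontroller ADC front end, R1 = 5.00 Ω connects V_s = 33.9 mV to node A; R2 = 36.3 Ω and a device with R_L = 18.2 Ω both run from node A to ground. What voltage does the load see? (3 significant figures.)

V_out ≈ 24.0 mV

R2 ‖ R_L = (36.3 × 18.2)/(36.3 + 18.2) = 12.12 Ω.
Voltage divider with the loaded lower leg: V_out = 33.9 × 12.12/(5.00 + 12.12) = 33.9 × 0.7080 = 24.00 mV.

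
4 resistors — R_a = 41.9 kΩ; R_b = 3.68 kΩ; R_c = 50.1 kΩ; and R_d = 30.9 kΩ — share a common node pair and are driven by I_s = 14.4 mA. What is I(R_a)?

I ≈ 0.988 mA

Total conductance ΣG = 1/41.9 + 1/3.68 + 1/50.1 + 1/30.9 = 0.3479 (units of 1/kΩ).
By the current-divider rule, I = I_s · G_k/ΣG = 14.4 × 0.06860 = 0.9878 mA.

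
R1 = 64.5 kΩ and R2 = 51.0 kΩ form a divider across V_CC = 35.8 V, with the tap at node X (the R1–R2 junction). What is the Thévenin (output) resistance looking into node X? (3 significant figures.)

Zeroing V_CC shorts the top of R1 to ground, so R_th = R1 ‖ R2 = 28.48 kΩ.

R_th ≈ 28.5 kΩ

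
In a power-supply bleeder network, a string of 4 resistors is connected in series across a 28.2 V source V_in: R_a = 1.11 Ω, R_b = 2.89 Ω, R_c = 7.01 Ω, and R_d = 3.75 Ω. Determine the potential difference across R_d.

Total series resistance ΣR = 1.11 + 2.89 + 7.01 + 3.75 = 14.76 Ω.
Voltage divider: V = V_in · (3.750 / 14.76) = 28.2 × 0.2541 = 7.165 V.

V ≈ 7.16 V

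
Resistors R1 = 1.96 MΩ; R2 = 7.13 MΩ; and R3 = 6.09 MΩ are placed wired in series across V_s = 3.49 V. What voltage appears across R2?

ΣR = 1.96 + 7.13 + 6.09 = 15.18 MΩ.
Voltage divider: V = V_s · (7.130 / 15.18) = 3.49 × 0.4697 = 1.639 V.

V ≈ 1.64 V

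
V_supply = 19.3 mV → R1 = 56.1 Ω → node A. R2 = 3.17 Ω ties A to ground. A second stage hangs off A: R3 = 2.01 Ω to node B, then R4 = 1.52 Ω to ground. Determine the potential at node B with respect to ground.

V_B ≈ 0.240 mV

The second stage (R3 + R4 = 3.530 Ω) loads node A in parallel with R2.
Effective lower resistance at A: R2 ‖ 3.530 = 1.670 Ω.
So V_A = 19.3 × 0.02891 = 0.5580 mV.
V_B = V_A × 0.4306 = 0.2403 mV.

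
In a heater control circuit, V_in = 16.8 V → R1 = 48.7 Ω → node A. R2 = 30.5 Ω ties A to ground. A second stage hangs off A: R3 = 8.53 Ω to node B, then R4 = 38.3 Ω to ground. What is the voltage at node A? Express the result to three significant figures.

Looking into the second stage from A: R3 + R4 = 46.83 Ω appears in parallel with R2.
Effective lower resistance at A: R2 ‖ 46.83 = 18.47 Ω.
V_A = 16.8 × 18.47/(48.7 + 18.47) = 4.620 V.

V_A ≈ 4.62 V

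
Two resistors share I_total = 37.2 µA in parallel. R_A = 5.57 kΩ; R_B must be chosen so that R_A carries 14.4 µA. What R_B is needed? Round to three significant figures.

In a two-way split, I_A/I_total = R_B/(R_A + R_B).
14.4/37.2 = R_B/(R_A + R_B) → R_B = R_A · (0.3871)/(1 − 0.3871) = 5.57 × 0.6316 = 3.518 kΩ.

R_B ≈ 3.52 kΩ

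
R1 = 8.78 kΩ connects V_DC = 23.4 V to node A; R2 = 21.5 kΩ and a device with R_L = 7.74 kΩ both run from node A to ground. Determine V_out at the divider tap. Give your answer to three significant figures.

V_out ≈ 9.20 V

First combine the lower leg with the load: R2 ‖ R_L = 5.691 kΩ.
Then V_out = V_DC · R2'/(R1 + R2') = 23.4 × 5.691/14.47 = 9.203 V.
(Unloaded it would be 16.6 V; the load pulls it down.)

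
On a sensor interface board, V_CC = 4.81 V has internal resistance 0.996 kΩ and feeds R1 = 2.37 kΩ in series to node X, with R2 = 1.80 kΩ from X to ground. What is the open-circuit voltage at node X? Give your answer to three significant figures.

V_th ≈ 1.68 V

R1' = 0.996 + 2.37 = 3.366 kΩ (source resistance + R1).
With X open, the divider is unloaded: V_th = 4.81 × 1.80/5.166 = 1.676 V.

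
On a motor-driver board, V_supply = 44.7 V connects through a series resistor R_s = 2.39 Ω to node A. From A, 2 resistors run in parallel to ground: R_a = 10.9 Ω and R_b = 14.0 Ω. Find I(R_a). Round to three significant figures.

I ≈ 2.95 A

Equivalent of the parallel group: R_p = 6.129 Ω.
V_A = 44.7 × 6.129/8.519 = 32.16 V.
I(R_a) = V_A / R_a = 32.16/10.9 = 2.950 A.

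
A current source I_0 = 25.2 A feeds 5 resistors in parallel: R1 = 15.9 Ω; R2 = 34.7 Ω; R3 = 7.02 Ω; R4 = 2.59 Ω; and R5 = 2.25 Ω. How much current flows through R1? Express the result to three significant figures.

I ≈ 1.49 A

Conductances: ΣG = 1/15.9 + 1/34.7 + 1/7.02 + 1/2.59 + 1/2.25 = 1.065 (1/Ω).
R1 takes the fraction G_k/ΣG = 0.06289/1.065 = 0.05907, so I = 25.2 × 0.05907 = 1.489 A.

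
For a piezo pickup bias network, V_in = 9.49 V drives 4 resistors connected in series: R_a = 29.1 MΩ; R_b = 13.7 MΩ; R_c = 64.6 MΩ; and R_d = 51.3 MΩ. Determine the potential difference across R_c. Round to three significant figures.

V ≈ 3.86 V

ΣR = 29.1 + 13.7 + 64.6 + 51.3 = 158.7 MΩ.
Voltage divider: V = V_in · (64.60 / 158.7) = 9.49 × 0.4071 = 3.863 V.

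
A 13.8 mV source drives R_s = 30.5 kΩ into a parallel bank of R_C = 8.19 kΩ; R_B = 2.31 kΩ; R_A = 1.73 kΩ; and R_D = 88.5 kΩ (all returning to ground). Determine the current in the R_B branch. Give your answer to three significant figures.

I ≈ 0.166 µA

Combine the parallel branches: R_p = (1/8.19 + 1/2.31 + 1/1.73 + 1/88.5)⁻¹ = 0.8739 kΩ.
V_A by voltage divider: V_A = 13.8 × 0.8739/(30.5 + 0.8739) = 0.3844 mV.
I(R_B) = V_A / R_B = 0.3844/2.31 = 0.1664 µA.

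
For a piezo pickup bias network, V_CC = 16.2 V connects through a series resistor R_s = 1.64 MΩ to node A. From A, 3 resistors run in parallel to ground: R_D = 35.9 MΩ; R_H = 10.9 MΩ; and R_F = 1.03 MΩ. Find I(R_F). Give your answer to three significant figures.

Parallel bank: R_p = 1/(1/35.9 + 1/10.9 + 1/1.03) = 0.9170 MΩ.
V_A by voltage divider: V_A = 16.2 × 0.9170/(1.64 + 0.9170) = 5.810 V.
I(R_F) = V_A / R_F = 5.810/1.03 = 5.641 µA.

I ≈ 5.64 µA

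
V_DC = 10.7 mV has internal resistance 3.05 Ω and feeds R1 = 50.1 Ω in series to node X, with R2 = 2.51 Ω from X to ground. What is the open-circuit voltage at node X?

V_th ≈ 0.483 mV

R1' = 3.05 + 50.1 = 53.15 Ω (source resistance + R1).
V_th is the unloaded tap voltage: V_DC · R2/(R1'+R2) = 10.7 × 0.04510 = 0.4825 mV.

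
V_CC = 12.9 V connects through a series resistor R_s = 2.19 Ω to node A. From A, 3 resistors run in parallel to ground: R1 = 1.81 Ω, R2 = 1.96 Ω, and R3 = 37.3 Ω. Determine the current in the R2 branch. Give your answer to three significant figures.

I ≈ 1.94 A

Equivalent of the parallel group: R_p = 0.9179 Ω.
Node voltage V_A = V_CC · R_p/(R_s + R_p) = 12.9 × 0.2953 = 3.810 V.
I(R2) = V_A / R2 = 3.810/1.96 = 1.944 A.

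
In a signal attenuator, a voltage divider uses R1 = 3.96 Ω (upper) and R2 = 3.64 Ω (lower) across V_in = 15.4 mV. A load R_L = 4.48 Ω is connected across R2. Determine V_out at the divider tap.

R2 ‖ R_L = (3.64 × 4.48)/(3.64 + 4.48) = 2.008 Ω.
Voltage divider with the loaded lower leg: V_out = 15.4 × 2.008/(3.96 + 2.008) = 15.4 × 0.3365 = 5.182 mV.
(Unloaded it would be 7.38 mV; the load pulls it down.)

V_out ≈ 5.18 mV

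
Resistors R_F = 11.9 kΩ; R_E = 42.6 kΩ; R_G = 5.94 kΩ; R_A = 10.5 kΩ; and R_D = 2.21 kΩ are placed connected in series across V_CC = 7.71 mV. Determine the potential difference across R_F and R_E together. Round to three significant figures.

V ≈ 5.74 mV

Total series resistance ΣR = 11.9 + 42.6 + 5.94 + 10.5 + 2.21 = 73.15 kΩ.
R_{R_F..R_E} = 11.9 + 42.6 = 54.50 kΩ.
V = V_CC · R/ΣR = 7.71 × 0.7450 = 5.744 mV.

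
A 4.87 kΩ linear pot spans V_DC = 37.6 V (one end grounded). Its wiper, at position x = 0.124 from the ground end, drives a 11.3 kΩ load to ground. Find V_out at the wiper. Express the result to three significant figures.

The pot divides into 4.266 kΩ above the wiper and 0.6039 kΩ below.
Lower segment in parallel with the load: 0.6039 ‖ 11.3 = 0.5732 kΩ.
Then V_out = V_DC · 0.5732/(4.266 + 0.5732) = 4.454 V.

V_out ≈ 4.45 V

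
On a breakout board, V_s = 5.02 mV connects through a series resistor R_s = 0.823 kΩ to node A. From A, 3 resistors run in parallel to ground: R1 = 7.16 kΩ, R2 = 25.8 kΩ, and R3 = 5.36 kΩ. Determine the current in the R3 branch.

Parallel bank: R_p = 1/(1/7.16 + 1/25.8 + 1/5.36) = 2.740 kΩ.
V_A = 5.02 × 2.740/3.563 = 3.860 mV.
I(R3) = V_A / R3 = 3.860/5.36 = 0.7202 µA.
(Equivalently: I_total = 1.409 µA, then current-divider fraction G_k/ΣG = 0.5112.)

I ≈ 0.720 µA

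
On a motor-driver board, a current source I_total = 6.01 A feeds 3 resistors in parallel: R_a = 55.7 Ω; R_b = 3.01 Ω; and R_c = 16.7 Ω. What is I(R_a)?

I ≈ 0.263 A

ΣG = 1/55.7 + 1/3.01 + 1/16.7 = 0.4101.
Current divider: I(R_a) = I_total · G_k/ΣG = 6.01 × (0.01795/0.4101) = 6.01 × 0.04378 = 0.2631 A.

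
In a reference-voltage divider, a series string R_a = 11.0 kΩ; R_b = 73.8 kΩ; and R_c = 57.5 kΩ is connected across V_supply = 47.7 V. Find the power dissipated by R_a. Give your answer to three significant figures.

P ≈ 1.24 mW

The common current is I = 47.7/142.3 = 0.3352 mA.
P(R_a) = I²·R_a = (0.3352)² × 11.0 = 1.236 mW.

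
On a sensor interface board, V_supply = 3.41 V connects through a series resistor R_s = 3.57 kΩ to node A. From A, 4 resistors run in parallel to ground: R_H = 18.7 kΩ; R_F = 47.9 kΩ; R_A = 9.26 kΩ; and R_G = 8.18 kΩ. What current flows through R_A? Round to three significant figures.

Equivalent of the parallel group: R_p = 3.283 kΩ.
V_A = 3.41 × 3.283/6.853 = 1.634 V.
I(R_A) = V_A / R_A = 1.634/9.26 = 0.1764 mA.

I ≈ 0.176 mA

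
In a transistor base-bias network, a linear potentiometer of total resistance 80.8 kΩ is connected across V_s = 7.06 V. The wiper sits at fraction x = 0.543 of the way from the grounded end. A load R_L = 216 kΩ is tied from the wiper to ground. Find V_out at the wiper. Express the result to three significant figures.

V_out ≈ 3.51 V

The pot divides into 36.93 kΩ above the wiper and 43.87 kΩ below.
(x·R_p) ‖ R_L = 36.47 kΩ.
V_out = 7.06 × 36.47/(36.93 + 36.47) = 3.508 V.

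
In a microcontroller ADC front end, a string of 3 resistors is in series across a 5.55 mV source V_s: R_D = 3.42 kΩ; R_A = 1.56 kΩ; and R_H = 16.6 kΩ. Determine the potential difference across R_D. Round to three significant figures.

V ≈ 0.880 mV

ΣR = 3.42 + 1.56 + 16.6 = 21.58 kΩ.
Voltage divider: V = V_s · (3.420 / 21.58) = 5.55 × 0.1585 = 0.8796 mV.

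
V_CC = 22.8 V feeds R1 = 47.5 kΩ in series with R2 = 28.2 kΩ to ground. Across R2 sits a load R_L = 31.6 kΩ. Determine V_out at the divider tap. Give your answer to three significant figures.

V_out ≈ 5.44 V

The load sits in parallel with R2, giving an effective lower resistance R2' = R2·R_L/(R2+R_L) = 14.90 kΩ.
Now apply the divider: V_out = 22.8 × 0.2388 = 5.445 V.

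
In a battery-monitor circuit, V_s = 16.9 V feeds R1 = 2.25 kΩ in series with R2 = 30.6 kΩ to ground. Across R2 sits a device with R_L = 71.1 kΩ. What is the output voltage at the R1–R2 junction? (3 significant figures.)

V_out ≈ 15.3 V

First combine the lower leg with the load: R2 ‖ R_L = 21.39 kΩ.
Now apply the divider: V_out = 16.9 × 0.9048 = 15.29 V.
(Unloaded it would be 15.7 V; the load pulls it down.)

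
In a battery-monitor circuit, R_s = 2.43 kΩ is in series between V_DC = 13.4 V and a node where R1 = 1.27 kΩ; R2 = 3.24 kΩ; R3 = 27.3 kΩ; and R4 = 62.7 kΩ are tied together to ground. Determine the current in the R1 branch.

I ≈ 2.78 mA

Combine the parallel branches: R_p = (1/1.27 + 1/3.24 + 1/27.3 + 1/62.7)⁻¹ = 0.8706 kΩ.
Node voltage V_A = V_DC · R_p/(R_s + R_p) = 13.4 × 0.2638 = 3.535 V.
Branch current I = V_A/R1 = 3.535/1.27 = 2.783 mA.
(Equivalently: I_total = 4.060 mA, then current-divider fraction G_k/ΣG = 0.6855.)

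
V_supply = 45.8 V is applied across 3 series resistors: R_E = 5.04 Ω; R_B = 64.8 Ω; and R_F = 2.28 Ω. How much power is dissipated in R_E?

ΣR = 72.12 Ω → I = 45.8/72.12 = 0.6351 A.
V(R_E) = I·R = 3.201 V; P = V·I = 3.201 × 0.6351 = 2.033 W.

P ≈ 2.03 W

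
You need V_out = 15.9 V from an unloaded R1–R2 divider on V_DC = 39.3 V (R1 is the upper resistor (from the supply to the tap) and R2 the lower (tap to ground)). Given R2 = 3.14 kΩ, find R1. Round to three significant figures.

Required fraction k = V_out/V_DC = 0.4046.
Rearranging, R1 = R2·(1−k)/k = 3.14 × 1.472 = 4.621 kΩ.

R1 ≈ 4.62 kΩ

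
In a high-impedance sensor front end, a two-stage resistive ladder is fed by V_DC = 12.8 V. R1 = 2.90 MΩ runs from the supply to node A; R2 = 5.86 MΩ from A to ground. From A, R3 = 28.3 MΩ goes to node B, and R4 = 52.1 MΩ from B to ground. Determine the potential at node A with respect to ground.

Looking into the second stage from A: R3 + R4 = 80.40 MΩ appears in parallel with R2.
Effective lower resistance at A: R2 ‖ 80.40 = 5.462 MΩ.
V_A = 12.8 × 5.462/(2.90 + 5.462) = 8.361 V.

V_A ≈ 8.36 V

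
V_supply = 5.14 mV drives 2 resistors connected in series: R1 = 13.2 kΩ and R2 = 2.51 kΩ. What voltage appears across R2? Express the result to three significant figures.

V ≈ 0.821 mV

ΣR = 13.2 + 2.51 = 15.71 kΩ.
By the voltage-divider rule, V = 5.14 × 2.510/15.71 = 0.8212 mV.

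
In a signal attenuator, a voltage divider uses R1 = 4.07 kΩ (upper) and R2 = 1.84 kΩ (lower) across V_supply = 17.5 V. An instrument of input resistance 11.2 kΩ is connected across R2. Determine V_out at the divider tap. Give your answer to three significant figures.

V_out ≈ 4.89 V

The load sits in parallel with R2, giving an effective lower resistance R2' = R2·R_L/(R2+R_L) = 1.580 kΩ.
Then V_out = V_supply · R2'/(R1 + R2') = 17.5 × 1.580/5.650 = 4.895 V.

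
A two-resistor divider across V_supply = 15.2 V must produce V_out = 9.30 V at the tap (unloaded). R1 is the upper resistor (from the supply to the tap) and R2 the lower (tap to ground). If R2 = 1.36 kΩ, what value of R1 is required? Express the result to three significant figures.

V_out/V_supply = R2/(R1+R2) = 0.6118.
So R1 = R2 · (V_supply/V_out − 1) = 1.36 × (15.2/9.30 − 1) = 1.36 × 0.6344 = 0.8628 kΩ.

R1 ≈ 0.863 kΩ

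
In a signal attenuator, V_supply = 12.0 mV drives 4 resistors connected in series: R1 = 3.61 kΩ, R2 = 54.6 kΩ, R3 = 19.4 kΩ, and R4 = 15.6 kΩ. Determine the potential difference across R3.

Total series resistance ΣR = 3.61 + 54.6 + 19.4 + 15.6 = 93.21 kΩ.
Voltage divider: V = V_supply · (19.40 / 93.21) = 12.0 × 0.2081 = 2.498 mV.

V ≈ 2.50 mV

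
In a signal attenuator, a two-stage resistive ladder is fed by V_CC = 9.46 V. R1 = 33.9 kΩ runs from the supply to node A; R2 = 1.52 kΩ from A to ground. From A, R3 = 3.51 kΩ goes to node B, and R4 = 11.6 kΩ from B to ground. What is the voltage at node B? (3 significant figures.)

V_B ≈ 0.284 V

The second stage (R3 + R4 = 15.11 kΩ) loads node A in parallel with R2.
Effective lower resistance at A: R2 ‖ 15.11 = 1.381 kΩ.
So V_A = 9.46 × 0.03914 = 0.3703 V.
V_B = V_A × 0.7677 = 0.2843 V.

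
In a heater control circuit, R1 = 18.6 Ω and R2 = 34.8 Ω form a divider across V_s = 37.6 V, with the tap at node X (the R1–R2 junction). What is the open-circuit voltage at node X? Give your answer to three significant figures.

V_th ≈ 24.5 V

Open-circuit (no load on X): V_th = V_s · R2/(R1 + R2) = 37.6 × 34.8/(18.60 + 34.8) = 24.50 V.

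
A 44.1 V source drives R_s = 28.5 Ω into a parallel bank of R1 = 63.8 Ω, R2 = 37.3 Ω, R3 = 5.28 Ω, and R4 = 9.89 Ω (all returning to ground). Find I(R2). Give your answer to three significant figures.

I ≈ 0.113 A

Parallel bank: R_p = 1/(1/63.8 + 1/37.3 + 1/5.28 + 1/9.89) = 3.003 Ω.
V_A = 44.1 × 3.003/31.50 = 4.204 V.
I(R2) = V_A / R2 = 4.204/37.3 = 0.1127 A.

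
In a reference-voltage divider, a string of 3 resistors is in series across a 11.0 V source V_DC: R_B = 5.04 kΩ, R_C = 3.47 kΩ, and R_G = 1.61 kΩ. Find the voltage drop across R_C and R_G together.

ΣR = 5.04 + 3.47 + 1.61 = 10.12 kΩ.
R_{R_C..R_G} = 3.47 + 1.61 = 5.080 kΩ.
Voltage divider: V = V_DC · (5.080 / 10.12) = 11.0 × 0.5020 = 5.522 V.

V ≈ 5.52 V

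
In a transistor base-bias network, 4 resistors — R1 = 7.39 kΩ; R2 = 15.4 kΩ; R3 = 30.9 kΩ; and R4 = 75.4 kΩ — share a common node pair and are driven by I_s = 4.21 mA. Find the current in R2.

Conductances: ΣG = 1/7.39 + 1/15.4 + 1/30.9 + 1/75.4 = 0.2459 (1/kΩ).
By the current-divider rule, I = I_s · G_k/ΣG = 4.21 × 0.2641 = 1.112 mA.

I ≈ 1.11 mA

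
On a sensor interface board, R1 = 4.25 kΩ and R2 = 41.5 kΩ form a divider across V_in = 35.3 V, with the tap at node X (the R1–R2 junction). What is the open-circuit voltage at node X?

Open-circuit (no load on X): V_th = V_in · R2/(R1 + R2) = 35.3 × 41.5/(4.250 + 41.5) = 32.02 V.

V_th ≈ 32.0 V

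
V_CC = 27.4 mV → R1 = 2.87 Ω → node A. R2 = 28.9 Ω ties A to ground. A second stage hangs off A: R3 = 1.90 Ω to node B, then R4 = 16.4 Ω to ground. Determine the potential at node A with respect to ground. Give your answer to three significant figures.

Node A sees R2 in parallel with the series input of stage 2, R3 + R4 = 18.30 Ω.
R2 ‖ (R3+R4) = 11.20 Ω.
First divider: V_A = V_CC · 11.20/(2.87 + 11.20) = 21.81 mV.

V_A ≈ 21.8 mV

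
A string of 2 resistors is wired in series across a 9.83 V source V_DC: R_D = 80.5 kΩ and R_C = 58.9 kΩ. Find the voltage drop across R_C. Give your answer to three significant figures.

V ≈ 4.15 V

Series total: ΣR = 80.5 + 58.9 = 139.4 kΩ.
Voltage divider: V = V_DC · (58.90 / 139.4) = 9.83 × 0.4225 = 4.153 V.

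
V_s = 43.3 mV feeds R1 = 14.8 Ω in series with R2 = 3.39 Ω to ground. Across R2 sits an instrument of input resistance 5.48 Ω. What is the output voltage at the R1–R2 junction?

The load sits in parallel with R2, giving an effective lower resistance R2' = R2·R_L/(R2+R_L) = 2.094 Ω.
Voltage divider with the loaded lower leg: V_out = 43.3 × 2.094/(14.8 + 2.094) = 43.3 × 0.1240 = 5.368 mV.

V_out ≈ 5.37 mV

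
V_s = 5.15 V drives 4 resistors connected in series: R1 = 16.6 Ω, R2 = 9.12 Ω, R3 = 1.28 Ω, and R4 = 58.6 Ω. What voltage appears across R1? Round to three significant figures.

Total series resistance ΣR = 16.6 + 9.12 + 1.28 + 58.6 = 85.60 Ω.
By the voltage-divider rule, V = 5.15 × 16.60/85.60 = 0.9987 V.

V ≈ 0.999 V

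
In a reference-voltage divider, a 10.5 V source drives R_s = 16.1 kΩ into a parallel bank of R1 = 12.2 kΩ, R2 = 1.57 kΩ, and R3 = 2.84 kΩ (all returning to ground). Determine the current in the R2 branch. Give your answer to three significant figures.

I ≈ 0.367 mA

Parallel bank: R_p = 1/(1/12.2 + 1/1.57 + 1/2.84) = 0.9337 kΩ.
V_A by voltage divider: V_A = 10.5 × 0.9337/(16.1 + 0.9337) = 0.5755 V.
I(R2) = V_A / R2 = 0.5755/1.57 = 0.3666 mA.
(Check via current divider: I_total = 0.6164 mA; share G_k/ΣG = 0.5947 → same result.)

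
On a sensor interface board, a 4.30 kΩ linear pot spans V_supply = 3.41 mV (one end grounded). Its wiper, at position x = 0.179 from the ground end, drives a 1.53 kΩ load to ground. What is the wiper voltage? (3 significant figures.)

V_out ≈ 0.432 mV

The pot divides into 3.530 kΩ above the wiper and 0.7697 kΩ below.
(x·R_p) ‖ R_L = 0.5121 kΩ.
Loaded-divider output: V_out = 3.41 × 0.1267 = 0.4320 mV.
(Unloaded: V_out = x·V_supply = 0.610 mV.)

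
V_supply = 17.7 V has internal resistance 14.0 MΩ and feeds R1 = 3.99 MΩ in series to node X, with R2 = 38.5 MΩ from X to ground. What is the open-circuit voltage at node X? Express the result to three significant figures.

R1' = 14.0 + 3.99 = 17.99 MΩ (source resistance + R1).
Open-circuit (no load on X): V_th = V_supply · R2/(R1' + R2) = 17.7 × 38.5/(17.99 + 38.5) = 12.06 V.

V_th ≈ 12.1 V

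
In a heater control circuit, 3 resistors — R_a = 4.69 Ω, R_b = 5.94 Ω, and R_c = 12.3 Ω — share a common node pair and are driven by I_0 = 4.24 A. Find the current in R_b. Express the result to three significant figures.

ΣG = 1/4.69 + 1/5.94 + 1/12.3 = 0.4629.
Current divider: I(R_b) = I_0 · G_k/ΣG = 4.24 × (0.1684/0.4629) = 4.24 × 0.3637 = 1.542 A.

I ≈ 1.54 A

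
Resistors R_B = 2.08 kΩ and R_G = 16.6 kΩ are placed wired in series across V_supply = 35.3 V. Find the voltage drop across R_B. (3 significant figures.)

V ≈ 3.93 V

Series total: ΣR = 2.08 + 16.6 = 18.68 kΩ.
Voltage divider: V = V_supply · (2.080 / 18.68) = 35.3 × 0.1113 = 3.931 V.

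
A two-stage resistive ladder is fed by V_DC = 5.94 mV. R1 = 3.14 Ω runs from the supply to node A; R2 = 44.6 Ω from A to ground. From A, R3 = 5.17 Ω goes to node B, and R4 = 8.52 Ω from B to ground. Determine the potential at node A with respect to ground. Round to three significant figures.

V_A ≈ 4.57 mV

Looking into the second stage from A: R3 + R4 = 13.69 Ω appears in parallel with R2.
Effective lower resistance at A: R2 ‖ 13.69 = 10.47 Ω.
First divider: V_A = V_DC · 10.47/(3.14 + 10.47) = 4.570 mV.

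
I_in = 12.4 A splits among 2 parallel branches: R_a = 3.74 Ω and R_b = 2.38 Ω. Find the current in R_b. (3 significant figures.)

Two-branch current divider: I_k = I_in · R_other/(R_1 + R_2).
So I = 12.4 × 3.74/6.120 = 7.578 A.

I ≈ 7.58 A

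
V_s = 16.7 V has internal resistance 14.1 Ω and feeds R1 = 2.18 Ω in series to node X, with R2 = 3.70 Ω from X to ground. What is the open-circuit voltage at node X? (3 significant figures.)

R1' = 14.1 + 2.18 = 16.28 Ω (source resistance + R1).
Open-circuit (no load on X): V_th = V_s · R2/(R1' + R2) = 16.7 × 3.70/(16.28 + 3.70) = 3.093 V.

V_th ≈ 3.09 V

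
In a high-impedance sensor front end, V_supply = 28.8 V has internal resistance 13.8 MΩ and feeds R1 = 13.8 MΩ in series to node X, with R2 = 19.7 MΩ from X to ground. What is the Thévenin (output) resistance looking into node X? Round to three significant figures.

R_th ≈ 11.5 MΩ

R1' = 13.8 + 13.8 = 27.60 MΩ (source resistance + R1).
Looking into X with the source shorted: R_th = R1'·R2/(R1'+R2) = 27.60 × 19.7/47.30 = 11.50 MΩ.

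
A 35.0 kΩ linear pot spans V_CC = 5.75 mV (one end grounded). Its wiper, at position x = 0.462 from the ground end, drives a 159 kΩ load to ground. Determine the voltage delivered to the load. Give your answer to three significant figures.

V_out ≈ 2.52 mV

The pot divides into 18.83 kΩ above the wiper and 16.17 kΩ below.
Lower segment in parallel with the load: 16.17 ‖ 159 = 14.68 kΩ.
Loaded-divider output: V_out = 5.75 × 0.4380 = 2.519 mV.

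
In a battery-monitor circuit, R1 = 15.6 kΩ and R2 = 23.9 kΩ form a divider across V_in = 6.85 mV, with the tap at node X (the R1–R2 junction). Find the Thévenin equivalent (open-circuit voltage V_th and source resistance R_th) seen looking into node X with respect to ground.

Open-circuit (no load on X): V_th = V_in · R2/(R1 + R2) = 6.85 × 23.9/(15.60 + 23.9) = 4.145 mV.
With V_in suppressed (replaced by a short), R_th = R1 ‖ R2 = (15.60 × 23.9)/(15.60 + 23.9) = 9.439 kΩ.

V_th ≈ 4.14 mV, R_th ≈ 9.44 kΩ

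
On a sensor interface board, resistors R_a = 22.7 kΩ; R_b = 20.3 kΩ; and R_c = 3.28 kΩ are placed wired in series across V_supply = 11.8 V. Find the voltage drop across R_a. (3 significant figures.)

ΣR = 22.7 + 20.3 + 3.28 = 46.28 kΩ.
Voltage divider: V = V_supply · (22.70 / 46.28) = 11.8 × 0.4905 = 5.788 V.

V ≈ 5.79 V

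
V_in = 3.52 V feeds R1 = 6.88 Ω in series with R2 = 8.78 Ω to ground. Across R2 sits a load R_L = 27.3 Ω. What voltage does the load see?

R2 ‖ R_L = (8.78 × 27.3)/(8.78 + 27.3) = 6.643 Ω.
Voltage divider with the loaded lower leg: V_out = 3.52 × 6.643/(6.88 + 6.643) = 3.52 × 0.4913 = 1.729 V.
(Unloaded it would be 1.97 V; the load pulls it down.)

V_out ≈ 1.73 V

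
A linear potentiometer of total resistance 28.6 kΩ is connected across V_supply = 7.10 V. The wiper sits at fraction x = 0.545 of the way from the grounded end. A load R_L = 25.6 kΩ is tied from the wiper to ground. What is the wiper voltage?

Split the track: R_lower = x·R_p = 15.59 kΩ, R_upper = (1−x)·R_p = 13.01 kΩ.
R_L loads the lower segment: effective lower R = 9.688 kΩ.
Then V_out = V_supply · 9.688/(13.01 + 9.688) = 3.030 V.
(Unloaded: V_out = x·V_supply = 3.87 V.)

V_out ≈ 3.03 V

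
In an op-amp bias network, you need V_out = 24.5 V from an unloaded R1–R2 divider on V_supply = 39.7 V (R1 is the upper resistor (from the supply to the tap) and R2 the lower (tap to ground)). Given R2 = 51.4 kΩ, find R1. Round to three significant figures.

V_out/V_supply = R2/(R1+R2) = 0.6171.
Rearranging, R1 = R2·(1−k)/k = 51.4 × 0.6204 = 31.89 kΩ.

R1 ≈ 31.9 kΩ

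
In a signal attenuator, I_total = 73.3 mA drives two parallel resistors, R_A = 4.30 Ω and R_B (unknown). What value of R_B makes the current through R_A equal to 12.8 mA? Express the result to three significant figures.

R_B ≈ 0.910 Ω

Two-branch current divider: I_A = I_total · R_B/(R_A + R_B).
With f = 0.1746, R_B = R_A · f/(1−f) = 4.30 × 0.2116 = 0.9098 Ω.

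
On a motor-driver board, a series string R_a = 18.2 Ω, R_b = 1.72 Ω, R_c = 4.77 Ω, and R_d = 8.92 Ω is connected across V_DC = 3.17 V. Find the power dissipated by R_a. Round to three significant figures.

P ≈ 0.162 W

The common current is I = 3.17/33.61 = 0.09432 A.
P(R_a) = I²·R_a = (0.09432)² × 18.2 = 0.1619 W.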